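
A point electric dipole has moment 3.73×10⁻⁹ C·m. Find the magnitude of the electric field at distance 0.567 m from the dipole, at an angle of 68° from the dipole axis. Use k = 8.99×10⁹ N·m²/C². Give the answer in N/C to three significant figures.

E ≈ 219 N/C

At angle θ the dipole field magnitude is E = (kp/r³)·√(1 + 3cos²θ).
kp/r³ = (8.99×10⁹)(3.73×10⁻⁹) / (0.567)³ = 184.0 N/C.
√(1 + 3cos²68°) = √(1 + 3·0.1403) = √1.4210 ≈ 1.1921.
E ≈ 184.0 × 1.192 = 219.3 N/C.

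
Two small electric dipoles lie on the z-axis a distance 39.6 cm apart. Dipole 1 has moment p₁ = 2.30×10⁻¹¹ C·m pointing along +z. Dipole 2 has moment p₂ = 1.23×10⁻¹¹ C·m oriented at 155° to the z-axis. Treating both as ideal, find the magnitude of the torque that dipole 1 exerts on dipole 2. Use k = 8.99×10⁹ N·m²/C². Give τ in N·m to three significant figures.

The second dipole sits on the axis of the first, so the field there is axial: E₁ = 2kp₁/r³ along +z.
E₁ = 2(8.99×10⁹)(2.30×10⁻¹¹)/(0.396)³ = 6.659 N/C.
Torque on the second dipole: τ = p₂ E₁ sinθ.
τ = (1.23×10⁻¹¹)(6.659)·sin155° = 3.462×10⁻¹¹ N·m.

τ ≈ 3.46×10⁻¹¹ N·m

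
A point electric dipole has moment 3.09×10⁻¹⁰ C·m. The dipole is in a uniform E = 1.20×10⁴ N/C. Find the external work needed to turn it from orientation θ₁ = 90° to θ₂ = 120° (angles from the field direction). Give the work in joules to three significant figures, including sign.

W_ext = ΔU = U(θ₂) − U(θ₁) = −pE cosθ₂ − (−pE cosθ₁) = pE(cosθ₁ − cosθ₂).
W = (3.09×10⁻¹⁰)(1.20×10⁴)·(cos90° − cos120°) = (3.708×10⁻⁶)·(+0.5000) = 1.854×10⁻⁶ J.

W ≈ 1.85×10⁻⁶ J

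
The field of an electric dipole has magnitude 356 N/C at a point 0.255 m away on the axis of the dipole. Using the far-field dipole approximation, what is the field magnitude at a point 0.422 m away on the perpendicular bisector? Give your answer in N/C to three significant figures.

E ≈ 39.3 N/C

Dipole fields scale as 1/r³ in the far field.
The axial field is twice the equatorial field at the same r, so the geometry factor is 1/2.
E₂ = E₁ · (1/2) · (r₁/r₂)³ = 356 · 0.5 · (0.255/0.422)³.
(r₁/r₂)³ = (0.6043)³ = 0.2206.
E₂ ≈ 39.27 N/C.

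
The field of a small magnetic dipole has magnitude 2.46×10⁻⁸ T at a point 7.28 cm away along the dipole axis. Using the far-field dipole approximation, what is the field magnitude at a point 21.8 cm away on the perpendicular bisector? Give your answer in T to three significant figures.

B ≈ 4.58×10⁻¹⁰ T

Dipole fields scale as 1/r³ in the far field.
The axial field is twice the equatorial field at the same r, so the geometry factor is 1/2.
B₂ = B₁ · (1/2) · (r₁/r₂)³ = 2.46×10⁻⁸ · 0.5 · (7.28/21.8)³.
(r₁/r₂)³ = (0.3339)³ = 0.03724.
B₂ ≈ 4.581×10⁻¹⁰ T.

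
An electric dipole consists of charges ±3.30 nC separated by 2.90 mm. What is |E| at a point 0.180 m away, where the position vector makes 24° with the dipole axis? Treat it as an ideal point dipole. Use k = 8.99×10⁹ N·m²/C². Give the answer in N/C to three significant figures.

Dipole moment p = qd = (3.30×10⁻⁹ C)(0.00290 m) = 9.57×10⁻¹² C·m.
At angle θ the dipole field magnitude is E = (kp/r³)·√(1 + 3cos²θ).
kp/r³ = (8.99×10⁹)(9.57×10⁻¹²) / (0.180)³ = 14.75 N/C.
√(1 + 3cos²24°) = √(1 + 3·0.8346) = √3.5037 ≈ 1.8718.
E ≈ 14.75 × 1.872 = 27.61 N/C.

E ≈ 27.6 N/C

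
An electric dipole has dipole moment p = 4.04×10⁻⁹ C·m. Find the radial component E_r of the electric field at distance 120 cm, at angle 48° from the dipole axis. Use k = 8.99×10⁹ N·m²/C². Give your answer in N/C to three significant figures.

For a dipole, E_r = (2kp cosθ)/r³.
kp/r³ = (8.99×10⁹)(4.04×10⁻⁹)/(1.20)³ = 21.02 N/C.
E_r = 2·21.02·cos48° = 28.13 N/C.

E_r ≈ 28.1 N/C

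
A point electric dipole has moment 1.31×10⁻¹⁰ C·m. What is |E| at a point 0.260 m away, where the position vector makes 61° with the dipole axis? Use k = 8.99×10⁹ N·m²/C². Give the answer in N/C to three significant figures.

E ≈ 87.5 N/C

At angle θ the dipole field magnitude is E = (kp/r³)·√(1 + 3cos²θ).
kp/r³ = (8.99×10⁹)(1.31×10⁻¹⁰) / (0.260)³ = 67.01 N/C.
√(1 + 3cos²61°) = √(1 + 3·0.2350) = √1.7051 ≈ 1.3058.
E ≈ 67.01 × 1.306 = 87.50 N/C.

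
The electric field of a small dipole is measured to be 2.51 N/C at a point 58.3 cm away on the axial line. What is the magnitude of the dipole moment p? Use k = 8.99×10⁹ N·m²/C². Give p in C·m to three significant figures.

On axis E = 2kp/r³, so p = Er³/(2k).
p = (2.51)·(0.583)³ / (2·8.99×10⁹) = 2.766×10⁻¹¹ C·m.

p ≈ 2.77×10⁻¹¹ C·m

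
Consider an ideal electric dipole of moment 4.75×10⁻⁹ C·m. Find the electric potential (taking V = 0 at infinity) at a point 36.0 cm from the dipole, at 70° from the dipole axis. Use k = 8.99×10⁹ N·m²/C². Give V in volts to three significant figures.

V ≈ 113 V

The dipole potential is V = kp cosθ / r².
V = (8.99×10⁹)(4.75×10⁻⁹)·cos70° / (0.360)² = 112.7 V.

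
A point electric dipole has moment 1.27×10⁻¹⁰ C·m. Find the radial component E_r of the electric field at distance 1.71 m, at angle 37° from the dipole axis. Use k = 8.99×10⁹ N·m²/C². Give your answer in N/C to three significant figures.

For a dipole, E_r = (2kp cosθ)/r³.
kp/r³ = (8.99×10⁹)(1.27×10⁻¹⁰)/(1.71)³ = 0.2283 N/C.
E_r = 2·0.2283·cos37° = 0.3647 N/C.

E_r ≈ 0.365 N/C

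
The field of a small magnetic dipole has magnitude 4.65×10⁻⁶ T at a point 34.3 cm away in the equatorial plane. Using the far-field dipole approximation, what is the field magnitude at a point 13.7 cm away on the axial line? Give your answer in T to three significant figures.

Dipole fields scale as 1/r³ in the far field.
The axial field is twice the equatorial field at the same r, so the geometry factor is 2/1.
B₂ = B₁ · (2/1) · (r₁/r₂)³ = 4.65×10⁻⁶ · 2 · (34.3/13.7)³.
(r₁/r₂)³ = (2.504)³ = 15.69.
B₂ ≈ 1.459×10⁻⁴ T.

B ≈ 1.46×10⁻⁴ T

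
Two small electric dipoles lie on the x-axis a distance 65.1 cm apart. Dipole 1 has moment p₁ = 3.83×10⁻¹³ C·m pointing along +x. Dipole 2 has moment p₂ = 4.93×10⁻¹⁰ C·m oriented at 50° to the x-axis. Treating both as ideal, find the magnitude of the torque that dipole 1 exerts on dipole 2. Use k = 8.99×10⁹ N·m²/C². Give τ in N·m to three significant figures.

τ ≈ 9.43×10⁻¹² N·m

The second dipole sits on the axis of the first, so the field there is axial: E₁ = 2kp₁/r³ along +x.
E₁ = 2(8.99×10⁹)(3.83×10⁻¹³)/(0.651)³ = 0.02496 N/C.
Torque on the second dipole: τ = p₂ E₁ sinθ.
τ = (4.93×10⁻¹⁰)(0.02496)·sin50° = 9.426×10⁻¹² N·m.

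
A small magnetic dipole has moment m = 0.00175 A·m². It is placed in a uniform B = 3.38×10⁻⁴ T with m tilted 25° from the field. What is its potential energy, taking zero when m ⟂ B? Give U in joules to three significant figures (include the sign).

U = −m·B = −mB cosθ.
U = −(0.00175)(3.38×10⁻⁴)·cos25° = -5.361×10⁻⁷ J.

U ≈ -5.36×10⁻⁷ J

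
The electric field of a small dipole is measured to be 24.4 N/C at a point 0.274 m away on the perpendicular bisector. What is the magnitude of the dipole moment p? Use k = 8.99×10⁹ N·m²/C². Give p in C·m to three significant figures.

p ≈ 5.58×10⁻¹¹ C·m

In the equatorial plane E = kp/r³, so p = Er³/(k).
p = (24.4)·(0.274)³ / (8.99×10⁹) = 5.583×10⁻¹¹ C·m.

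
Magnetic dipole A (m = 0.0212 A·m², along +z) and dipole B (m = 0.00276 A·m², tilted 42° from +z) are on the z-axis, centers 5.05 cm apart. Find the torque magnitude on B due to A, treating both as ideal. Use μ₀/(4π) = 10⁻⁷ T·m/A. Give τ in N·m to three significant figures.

τ ≈ 6.08×10⁻⁸ N·m

Dipole B is on the axis of dipole A, so B₁ there is axial: B₁ = (μ₀/4π)·2m₁/r³ along +z.
B₁ = 2(10⁻⁷)(0.0212)/(0.0505)³ = 3.292×10⁻⁵ T.
τ = m₂ B₁ sinθ.
τ = (0.00276)(3.292×10⁻⁵)·sin42° = 6.080×10⁻⁸ N·m.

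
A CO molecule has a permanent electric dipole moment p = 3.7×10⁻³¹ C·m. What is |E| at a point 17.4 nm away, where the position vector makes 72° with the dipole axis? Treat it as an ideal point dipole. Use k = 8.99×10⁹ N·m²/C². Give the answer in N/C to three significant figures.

E ≈ 716 N/C

At angle θ the dipole field magnitude is E = (kp/r³)·√(1 + 3cos²θ).
kp/r³ = (8.99×10⁹)(3.70×10⁻³¹) / (1.74×10⁻⁸)³ = 631.4 N/C.
√(1 + 3cos²72°) = √(1 + 3·0.0955) = √1.2865 ≈ 1.1342.
E ≈ 631.4 × 1.134 = 716.2 N/C.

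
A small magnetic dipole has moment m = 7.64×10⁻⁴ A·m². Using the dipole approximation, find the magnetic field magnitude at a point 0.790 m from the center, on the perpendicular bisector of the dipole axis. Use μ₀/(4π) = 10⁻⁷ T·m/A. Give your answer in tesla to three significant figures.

In the equatorial plane B = (μ₀/4π)·m/r³ (half the axial value).
B = (10⁻⁷)·(7.64×10⁻⁴) / (0.790)³ = 1.550×10⁻¹⁰ T.

B ≈ 1.55×10⁻¹⁰ T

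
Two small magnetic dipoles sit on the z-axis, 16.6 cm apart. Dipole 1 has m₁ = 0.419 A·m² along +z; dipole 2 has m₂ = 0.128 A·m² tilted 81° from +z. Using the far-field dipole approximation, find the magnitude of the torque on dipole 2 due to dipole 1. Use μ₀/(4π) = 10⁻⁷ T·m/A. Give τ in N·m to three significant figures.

Dipole B is on the axis of dipole A, so B₁ there is axial: B₁ = (μ₀/4π)·2m₁/r³ along +z.
B₁ = 2(10⁻⁷)(0.419)/(0.166)³ = 1.832×10⁻⁵ T.
τ = m₂ B₁ sinθ.
τ = (0.128)(1.832×10⁻⁵)·sin81° = 2.316×10⁻⁶ N·m.

τ ≈ 2.32×10⁻⁶ N·m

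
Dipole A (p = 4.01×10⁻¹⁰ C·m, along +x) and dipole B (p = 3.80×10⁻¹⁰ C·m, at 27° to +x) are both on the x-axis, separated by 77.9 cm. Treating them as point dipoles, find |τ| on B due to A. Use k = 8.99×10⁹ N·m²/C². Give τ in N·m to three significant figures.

The second dipole sits on the axis of the first, so the field there is axial: E₁ = 2kp₁/r³ along +x.
E₁ = 2(8.99×10⁹)(4.01×10⁻¹⁰)/(0.779)³ = 15.25 N/C.
Torque on the second dipole: τ = p₂ E₁ sinθ.
τ = (3.80×10⁻¹⁰)(15.25)·sin27° = 2.631×10⁻⁹ N·m.

τ ≈ 2.63×10⁻⁹ N·m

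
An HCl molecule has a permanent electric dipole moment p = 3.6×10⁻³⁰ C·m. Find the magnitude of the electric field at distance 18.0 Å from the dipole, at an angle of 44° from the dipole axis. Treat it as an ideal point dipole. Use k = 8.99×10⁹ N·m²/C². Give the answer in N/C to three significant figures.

E ≈ 8.87×10⁶ N/C

At angle θ the dipole field magnitude is E = (kp/r³)·√(1 + 3cos²θ).
kp/r³ = (8.99×10⁹)(3.60×10⁻³⁰) / (1.80×10⁻⁹)³ = 5.549×10⁶ N/C.
√(1 + 3cos²44°) = √(1 + 3·0.5174) = √2.5523 ≈ 1.5976.
E ≈ 5.549×10⁶ × 1.598 = 8.866×10⁶ N/C.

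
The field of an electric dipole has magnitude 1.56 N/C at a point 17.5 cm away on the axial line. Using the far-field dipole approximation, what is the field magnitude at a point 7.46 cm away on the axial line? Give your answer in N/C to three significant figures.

E ≈ 20.1 N/C

Dipole fields scale as 1/r³ in the far field; the geometry is the same at both points.
E₂ = E₁ · (r₁/r₂)³ = 1.56 · (17.5/7.46)³.
(r₁/r₂)³ = (2.346)³ = 12.91.
E₂ ≈ 20.14 N/C.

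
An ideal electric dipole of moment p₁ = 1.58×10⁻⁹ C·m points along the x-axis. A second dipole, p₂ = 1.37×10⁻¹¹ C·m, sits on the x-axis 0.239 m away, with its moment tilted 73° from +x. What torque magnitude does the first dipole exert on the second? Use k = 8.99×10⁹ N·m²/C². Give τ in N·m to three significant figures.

The second dipole sits on the axis of the first, so the field there is axial: E₁ = 2kp₁/r³ along +x.
E₁ = 2(8.99×10⁹)(1.58×10⁻⁹)/(0.239)³ = 2081 N/C.
Torque on the second dipole: τ = p₂ E₁ sinθ.
τ = (1.37×10⁻¹¹)(2081)·sin73° = 2.726×10⁻⁸ N·m.

τ ≈ 2.73×10⁻⁸ N·m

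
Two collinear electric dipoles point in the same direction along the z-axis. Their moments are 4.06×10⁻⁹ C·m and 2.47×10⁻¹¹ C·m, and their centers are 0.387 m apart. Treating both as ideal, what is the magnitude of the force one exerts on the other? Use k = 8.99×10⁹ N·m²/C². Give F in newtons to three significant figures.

F ≈ 2.41×10⁻⁷ N

On-axis field of dipole 1 at distance r: E = 2kp₁/r³. Force on dipole 2 is F = p₂·dE/dr (gradient along axis).
dE/dr = −6kp₁/r⁴, so |F| = 6kp₁p₂/r⁴ (attractive for aligned moments).
F = 6(8.99×10⁹)(4.06×10⁻⁹)(2.47×10⁻¹¹)/(0.387)⁴ = 2.412×10⁻⁷ N.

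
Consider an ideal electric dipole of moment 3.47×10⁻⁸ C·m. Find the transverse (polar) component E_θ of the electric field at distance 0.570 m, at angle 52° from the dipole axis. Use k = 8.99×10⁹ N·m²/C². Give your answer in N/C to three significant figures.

E_θ ≈ 1330 N/C

For a dipole, E_θ = (kp sinθ)/r³.
kp/r³ = (8.99×10⁹)(3.47×10⁻⁸)/(0.570)³ = 1684 N/C.
E_θ = 1684·sin52° = 1327 N/C.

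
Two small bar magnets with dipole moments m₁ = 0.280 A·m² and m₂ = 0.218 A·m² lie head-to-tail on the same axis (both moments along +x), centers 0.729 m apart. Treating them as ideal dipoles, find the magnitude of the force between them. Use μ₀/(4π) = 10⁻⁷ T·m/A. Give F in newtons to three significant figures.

On-axis B of dipole 1: B = (μ₀/4π)·2m₁/r³. Force on dipole 2: F = m₂·dB/dr.
dB/dr = −(μ₀/4π)·6m₁/r⁴, so |F| = (μ₀/4π)·6m₁m₂/r⁴.
F = 6(10⁻⁷)(0.280)(0.218)/(0.729)⁴ = 1.297×10⁻⁷ N.

F ≈ 1.30×10⁻⁷ N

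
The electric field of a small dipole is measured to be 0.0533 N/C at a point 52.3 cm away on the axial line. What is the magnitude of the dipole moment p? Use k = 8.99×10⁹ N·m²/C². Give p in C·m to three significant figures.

On axis E = 2kp/r³, so p = Er³/(2k).
p = (0.0533)·(0.523)³ / (2·8.99×10⁹) = 4.241×10⁻¹³ C·m.

p ≈ 4.24×10⁻¹³ C·m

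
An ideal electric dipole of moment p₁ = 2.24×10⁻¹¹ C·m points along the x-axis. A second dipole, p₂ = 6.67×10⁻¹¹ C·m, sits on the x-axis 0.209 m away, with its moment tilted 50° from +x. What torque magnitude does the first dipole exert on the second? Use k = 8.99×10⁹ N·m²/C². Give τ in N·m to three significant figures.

τ ≈ 2.25×10⁻⁹ N·m

The second dipole sits on the axis of the first, so the field there is axial: E₁ = 2kp₁/r³ along +x.
E₁ = 2(8.99×10⁹)(2.24×10⁻¹¹)/(0.209)³ = 44.12 N/C.
Torque on the second dipole: τ = p₂ E₁ sinθ.
τ = (6.67×10⁻¹¹)(44.12)·sin50° = 2.254×10⁻⁹ N·m.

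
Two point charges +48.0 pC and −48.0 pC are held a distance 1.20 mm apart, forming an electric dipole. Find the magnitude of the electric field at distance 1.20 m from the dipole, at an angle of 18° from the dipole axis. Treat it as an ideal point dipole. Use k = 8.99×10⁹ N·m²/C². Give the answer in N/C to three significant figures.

Dipole moment p = qd = (4.80×10⁻¹¹ C)(0.00120 m) = 5.76×10⁻¹⁴ C·m.
At angle θ the dipole field magnitude is E = (kp/r³)·√(1 + 3cos²θ).
kp/r³ = (8.99×10⁹)(5.76×10⁻¹⁴) / (1.20)³ = 2.997×10⁻⁴ N/C.
√(1 + 3cos²18°) = √(1 + 3·0.9045) = √3.7135 ≈ 1.9271.
E ≈ 2.997×10⁻⁴ × 1.927 = 5.775×10⁻⁴ N/C.

E ≈ 5.77×10⁻⁴ N/C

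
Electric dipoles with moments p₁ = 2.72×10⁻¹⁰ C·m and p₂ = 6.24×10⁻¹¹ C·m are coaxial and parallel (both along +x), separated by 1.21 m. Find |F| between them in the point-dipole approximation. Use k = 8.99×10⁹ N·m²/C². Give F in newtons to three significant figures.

F ≈ 4.27×10⁻¹⁰ N

On-axis field of dipole 1 at distance r: E = 2kp₁/r³. Force on dipole 2 is F = p₂·dE/dr (gradient along axis).
dE/dr = −6kp₁/r⁴, so |F| = 6kp₁p₂/r⁴ (attractive for aligned moments).
F = 6(8.99×10⁹)(2.72×10⁻¹⁰)(6.24×10⁻¹¹)/(1.21)⁴ = 4.271×10⁻¹⁰ N.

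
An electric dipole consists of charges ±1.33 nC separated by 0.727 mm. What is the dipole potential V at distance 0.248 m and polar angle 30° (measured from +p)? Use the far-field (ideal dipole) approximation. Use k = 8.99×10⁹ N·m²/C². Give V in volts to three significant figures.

V ≈ 0.122 V

Dipole moment p = qd = (1.33×10⁻⁹ C)(7.27×10⁻⁴ m) = 9.669×10⁻¹³ C·m.
The dipole potential is V = kp cosθ / r².
V = (8.99×10⁹)(9.669×10⁻¹³)·cos30° / (0.248)² = 0.1224 V.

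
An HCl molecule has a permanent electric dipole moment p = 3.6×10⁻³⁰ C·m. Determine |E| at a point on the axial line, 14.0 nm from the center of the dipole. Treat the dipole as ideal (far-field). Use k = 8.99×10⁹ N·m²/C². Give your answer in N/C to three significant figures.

E ≈ 2.36×10⁴ N/C

On the dipole axis E = 2kp/r³.
E = 2·(8.99×10⁹)(3.60×10⁻³⁰) / (1.40×10⁻⁸)³ = 2.359×10⁴ N/C.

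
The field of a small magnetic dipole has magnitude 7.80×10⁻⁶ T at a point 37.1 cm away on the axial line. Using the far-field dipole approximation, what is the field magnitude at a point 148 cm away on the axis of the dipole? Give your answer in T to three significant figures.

Dipole fields scale as 1/r³ in the far field; the geometry is the same at both points.
B₂ = B₁ · (r₁/r₂)³ = 7.80×10⁻⁶ · (37.1/148)³.
(r₁/r₂)³ = (0.2507)³ = 0.01575.
B₂ ≈ 1.229×10⁻⁷ T.

B ≈ 1.23×10⁻⁷ T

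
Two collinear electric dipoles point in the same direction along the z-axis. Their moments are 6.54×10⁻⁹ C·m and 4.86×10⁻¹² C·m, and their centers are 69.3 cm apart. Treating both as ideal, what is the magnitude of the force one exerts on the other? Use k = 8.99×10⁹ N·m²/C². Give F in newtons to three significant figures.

On-axis field of dipole 1 at distance r: E = 2kp₁/r³. Force on dipole 2 is F = p₂·dE/dr (gradient along axis).
dE/dr = −6kp₁/r⁴, so |F| = 6kp₁p₂/r⁴ (attractive for aligned moments).
F = 6(8.99×10⁹)(6.54×10⁻⁹)(4.86×10⁻¹²)/(0.693)⁴ = 7.433×10⁻⁹ N.

F ≈ 7.43×10⁻⁹ N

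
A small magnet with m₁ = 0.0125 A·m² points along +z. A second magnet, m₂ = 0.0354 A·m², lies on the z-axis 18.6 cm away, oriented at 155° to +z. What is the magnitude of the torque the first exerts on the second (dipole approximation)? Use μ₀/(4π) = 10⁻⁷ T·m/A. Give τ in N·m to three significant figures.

τ ≈ 5.81×10⁻⁹ N·m

Dipole B is on the axis of dipole A, so B₁ there is axial: B₁ = (μ₀/4π)·2m₁/r³ along +z.
B₁ = 2(10⁻⁷)(0.0125)/(0.186)³ = 3.885×10⁻⁷ T.
τ = m₂ B₁ sinθ.
τ = (0.0354)(3.885×10⁻⁷)·sin155° = 5.812×10⁻⁹ N·m.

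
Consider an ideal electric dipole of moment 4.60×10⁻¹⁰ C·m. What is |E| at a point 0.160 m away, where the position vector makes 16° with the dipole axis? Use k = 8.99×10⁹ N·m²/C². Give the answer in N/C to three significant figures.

E ≈ 1960 N/C

At angle θ the dipole field magnitude is E = (kp/r³)·√(1 + 3cos²θ).
kp/r³ = (8.99×10⁹)(4.60×10⁻¹⁰) / (0.160)³ = 1010 N/C.
√(1 + 3cos²16°) = √(1 + 3·0.9240) = √3.7721 ≈ 1.9422.
E ≈ 1010 × 1.942 = 1961 N/C.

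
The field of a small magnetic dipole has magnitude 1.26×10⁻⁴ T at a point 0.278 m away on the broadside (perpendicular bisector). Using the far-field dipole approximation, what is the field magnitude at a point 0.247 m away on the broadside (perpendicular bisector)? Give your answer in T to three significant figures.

B ≈ 1.80×10⁻⁴ T

Dipole fields scale as 1/r³ in the far field; the geometry is the same at both points.
B₂ = B₁ · (r₁/r₂)³ = 1.26×10⁻⁴ · (0.278/0.247)³.
(r₁/r₂)³ = (1.126)³ = 1.426.
B₂ ≈ 1.796×10⁻⁴ T.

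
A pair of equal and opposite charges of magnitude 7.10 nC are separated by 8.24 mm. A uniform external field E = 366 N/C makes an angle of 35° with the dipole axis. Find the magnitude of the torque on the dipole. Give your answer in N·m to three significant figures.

τ ≈ 1.23×10⁻⁸ N·m

Dipole moment p = qd = (7.10×10⁻⁹ C)(0.00824 m) = 5.85×10⁻¹¹ C·m.
Torque on an electric dipole: τ = pE sinθ.
τ = (5.85×10⁻¹¹)(366)·sin35° = 1.228×10⁻⁸ N·m.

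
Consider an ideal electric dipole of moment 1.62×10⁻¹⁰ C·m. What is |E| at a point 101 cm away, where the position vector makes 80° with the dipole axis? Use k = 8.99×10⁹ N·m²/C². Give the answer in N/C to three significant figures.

At angle θ the dipole field magnitude is E = (kp/r³)·√(1 + 3cos²θ).
kp/r³ = (8.99×10⁹)(1.62×10⁻¹⁰) / (1.01)³ = 1.414 N/C.
√(1 + 3cos²80°) = √(1 + 3·0.0302) = √1.0905 ≈ 1.0443.
E ≈ 1.414 × 1.044 = 1.476 N/C.

E ≈ 1.48 N/C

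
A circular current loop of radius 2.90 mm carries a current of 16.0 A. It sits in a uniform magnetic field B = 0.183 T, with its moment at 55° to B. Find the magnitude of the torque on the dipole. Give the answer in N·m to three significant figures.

Magnetic moment m = IA = Iπa² = (16.0)·π·(0.00290)² = 4.227×10⁻⁴ A·m².
Torque on a magnetic dipole: τ = mB sinθ.
τ = (4.227×10⁻⁴)(0.183)·sin55° = 6.336×10⁻⁵ N·m.

τ ≈ 6.34×10⁻⁵ N·m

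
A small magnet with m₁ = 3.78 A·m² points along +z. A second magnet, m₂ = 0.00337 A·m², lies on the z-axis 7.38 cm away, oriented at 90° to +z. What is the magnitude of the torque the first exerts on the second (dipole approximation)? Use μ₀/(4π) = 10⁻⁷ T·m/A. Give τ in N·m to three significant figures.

τ ≈ 6.34×10⁻⁶ N·m

Dipole B is on the axis of dipole A, so B₁ there is axial: B₁ = (μ₀/4π)·2m₁/r³ along +z.
B₁ = 2(10⁻⁷)(3.78)/(0.0738)³ = 0.001881 T.
τ = m₂ B₁ sinθ.
τ = (0.00337)(0.001881)·sin90° = 6.338×10⁻⁶ N·m.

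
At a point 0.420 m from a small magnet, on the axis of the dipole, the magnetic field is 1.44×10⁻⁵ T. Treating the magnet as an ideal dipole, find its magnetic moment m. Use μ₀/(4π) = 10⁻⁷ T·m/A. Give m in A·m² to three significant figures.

On axis B = (μ₀/4π)·2m/r³, so m = Br³·4π/(μ₀·2).
m = (1.44×10⁻⁵)·(0.420)³ / (2·10⁻⁷) = 5.334 A·m².

m ≈ 5.33 A·m²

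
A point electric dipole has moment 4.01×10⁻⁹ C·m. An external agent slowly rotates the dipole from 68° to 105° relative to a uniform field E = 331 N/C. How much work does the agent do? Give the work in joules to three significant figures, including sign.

W_ext = ΔU = U(θ₂) − U(θ₁) = −pE cosθ₂ − (−pE cosθ₁) = pE(cosθ₁ − cosθ₂).
W = (4.01×10⁻⁹)(331)·(cos68° − cos105°) = (1.327×10⁻⁶)·(+0.6334) = 8.408×10⁻⁷ J.

W ≈ 8.41×10⁻⁷ J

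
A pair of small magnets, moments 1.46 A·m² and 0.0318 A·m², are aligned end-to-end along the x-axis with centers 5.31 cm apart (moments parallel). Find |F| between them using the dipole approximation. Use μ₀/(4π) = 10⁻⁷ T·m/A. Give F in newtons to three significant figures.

On-axis B of dipole 1: B = (μ₀/4π)·2m₁/r³. Force on dipole 2: F = m₂·dB/dr.
dB/dr = −(μ₀/4π)·6m₁/r⁴, so |F| = (μ₀/4π)·6m₁m₂/r⁴.
F = 6(10⁻⁷)(1.46)(0.0318)/(0.0531)⁴ = 0.003504 N.

F ≈ 0.00350 N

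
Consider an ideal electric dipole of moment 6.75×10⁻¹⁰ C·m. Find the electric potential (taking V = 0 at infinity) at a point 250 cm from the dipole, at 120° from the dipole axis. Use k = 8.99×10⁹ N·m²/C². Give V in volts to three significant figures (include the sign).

V ≈ -0.485 V

The dipole potential is V = kp cosθ / r².
V = (8.99×10⁹)(6.75×10⁻¹⁰)·cos120° / (2.50)² = -0.4855 V.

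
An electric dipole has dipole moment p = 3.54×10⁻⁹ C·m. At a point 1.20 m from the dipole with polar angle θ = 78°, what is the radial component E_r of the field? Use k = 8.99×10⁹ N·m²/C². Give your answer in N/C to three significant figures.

For a dipole, E_r = (2kp cosθ)/r³.
kp/r³ = (8.99×10⁹)(3.54×10⁻⁹)/(1.20)³ = 18.42 N/C.
E_r = 2·18.42·cos78° = 7.658 N/C.

E_r ≈ 7.66 N/C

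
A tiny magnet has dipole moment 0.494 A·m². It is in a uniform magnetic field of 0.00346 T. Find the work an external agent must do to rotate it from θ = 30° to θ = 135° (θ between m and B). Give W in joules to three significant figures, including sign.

W_ext = ΔU = −mB cosθ₂ + mB cosθ₁ = mB(cosθ₁ − cosθ₂).
W = (0.494)(0.00346)·(cos30° − cos135°) = (0.001709)·(+1.5731) = 0.002689 J.

W ≈ 0.00269 J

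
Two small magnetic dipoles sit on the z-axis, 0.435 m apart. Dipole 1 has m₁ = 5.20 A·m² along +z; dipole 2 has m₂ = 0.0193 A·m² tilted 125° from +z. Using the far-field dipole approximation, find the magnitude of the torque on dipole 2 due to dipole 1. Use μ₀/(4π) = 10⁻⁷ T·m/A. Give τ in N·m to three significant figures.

τ ≈ 2.00×10⁻⁷ N·m

Dipole B is on the axis of dipole A, so B₁ there is axial: B₁ = (μ₀/4π)·2m₁/r³ along +z.
B₁ = 2(10⁻⁷)(5.20)/(0.435)³ = 1.263×10⁻⁵ T.
τ = m₂ B₁ sinθ.
τ = (0.0193)(1.263×10⁻⁵)·sin125° = 1.998×10⁻⁷ N·m.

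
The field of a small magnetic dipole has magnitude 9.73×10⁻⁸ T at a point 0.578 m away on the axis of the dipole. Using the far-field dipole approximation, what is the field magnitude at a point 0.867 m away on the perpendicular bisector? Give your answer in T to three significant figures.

B ≈ 1.44×10⁻⁸ T

Dipole fields scale as 1/r³ in the far field.
The axial field is twice the equatorial field at the same r, so the geometry factor is 1/2.
B₂ = B₁ · (1/2) · (r₁/r₂)³ = 9.73×10⁻⁸ · 0.5 · (0.578/0.867)³.
(r₁/r₂)³ = (0.6667)³ = 0.2963.
B₂ ≈ 1.441×10⁻⁸ T.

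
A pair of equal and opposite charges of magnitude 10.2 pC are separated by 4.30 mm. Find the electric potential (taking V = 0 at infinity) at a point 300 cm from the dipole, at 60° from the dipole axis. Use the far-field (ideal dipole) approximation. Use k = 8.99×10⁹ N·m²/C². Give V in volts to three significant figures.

Dipole moment p = qd = (1.02×10⁻¹¹ C)(0.00430 m) = 4.386×10⁻¹⁴ C·m.
The dipole potential is V = kp cosθ / r².
V = (8.99×10⁹)(4.386×10⁻¹⁴)·cos60° / (3.00)² = 2.191×10⁻⁵ V.

V ≈ 2.19×10⁻⁵ V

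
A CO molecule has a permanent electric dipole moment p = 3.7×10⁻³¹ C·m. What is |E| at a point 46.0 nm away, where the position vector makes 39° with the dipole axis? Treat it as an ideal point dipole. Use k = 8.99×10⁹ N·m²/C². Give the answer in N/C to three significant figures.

E ≈ 57.3 N/C

At angle θ the dipole field magnitude is E = (kp/r³)·√(1 + 3cos²θ).
kp/r³ = (8.99×10⁹)(3.70×10⁻³¹) / (4.60×10⁻⁸)³ = 34.17 N/C.
√(1 + 3cos²39°) = √(1 + 3·0.6040) = √2.8119 ≈ 1.6769.
E ≈ 34.17 × 1.677 = 57.30 N/C.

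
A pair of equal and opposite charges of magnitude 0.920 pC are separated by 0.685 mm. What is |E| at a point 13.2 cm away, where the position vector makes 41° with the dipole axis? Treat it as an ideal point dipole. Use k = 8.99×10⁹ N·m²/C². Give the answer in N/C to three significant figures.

E ≈ 0.00405 N/C

Dipole moment p = qd = (9.20×10⁻¹³ C)(6.85×10⁻⁴ m) = 6.302×10⁻¹⁶ C·m.
At angle θ the dipole field magnitude is E = (kp/r³)·√(1 + 3cos²θ).
kp/r³ = (8.99×10⁹)(6.302×10⁻¹⁶) / (0.132)³ = 0.002463 N/C.
√(1 + 3cos²41°) = √(1 + 3·0.5696) = √2.7088 ≈ 1.6458.
E ≈ 0.002463 × 1.646 = 0.004054 N/C.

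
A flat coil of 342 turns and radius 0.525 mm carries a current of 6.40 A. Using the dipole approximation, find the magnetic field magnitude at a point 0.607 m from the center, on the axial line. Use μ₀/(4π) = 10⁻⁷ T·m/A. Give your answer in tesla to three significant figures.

m = NIA = NIπa² = 342·(6.40)·π·(5.25×10⁻⁴)² = 0.001895 A·m².
On axis B = (μ₀/4π)·2m/r³.
B = 2·(10⁻⁷)·(0.001895) / (0.607)³ = 1.695×10⁻⁹ T.

B ≈ 1.69×10⁻⁹ T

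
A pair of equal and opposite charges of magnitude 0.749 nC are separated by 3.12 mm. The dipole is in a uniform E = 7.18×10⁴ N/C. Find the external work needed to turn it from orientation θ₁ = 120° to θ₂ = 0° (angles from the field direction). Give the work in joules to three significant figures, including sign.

Dipole moment p = qd = (7.49×10⁻¹⁰ C)(0.00312 m) = 2.337×10⁻¹² C·m.
W_ext = ΔU = U(θ₂) − U(θ₁) = −pE cosθ₂ − (−pE cosθ₁) = pE(cosθ₁ − cosθ₂).
W = (2.337×10⁻¹²)(7.18×10⁴)·(cos120° − cos0°) = (1.678×10⁻⁷)·(-1.5000) = -2.517×10⁻⁷ J.

W ≈ -2.52×10⁻⁷ J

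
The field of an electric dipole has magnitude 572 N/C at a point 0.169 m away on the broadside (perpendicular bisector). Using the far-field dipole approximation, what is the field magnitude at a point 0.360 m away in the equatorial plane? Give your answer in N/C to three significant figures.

E ≈ 59.2 N/C

Dipole fields scale as 1/r³ in the far field; the geometry is the same at both points.
E₂ = E₁ · (r₁/r₂)³ = 572 · (0.169/0.360)³.
(r₁/r₂)³ = (0.4694)³ = 0.1035.
E₂ ≈ 59.18 N/C.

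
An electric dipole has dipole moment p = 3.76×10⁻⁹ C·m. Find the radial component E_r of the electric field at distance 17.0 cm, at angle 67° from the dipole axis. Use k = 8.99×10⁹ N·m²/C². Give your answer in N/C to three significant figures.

For a dipole, E_r = (2kp cosθ)/r³.
kp/r³ = (8.99×10⁹)(3.76×10⁻⁹)/(0.170)³ = 6880 N/C.
E_r = 2·6880·cos67° = 5377 N/C.

E_r ≈ 5380 N/C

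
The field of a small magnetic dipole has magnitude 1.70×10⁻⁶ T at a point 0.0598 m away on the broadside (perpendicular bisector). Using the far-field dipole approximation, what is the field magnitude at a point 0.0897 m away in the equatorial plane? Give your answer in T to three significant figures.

B ≈ 5.04×10⁻⁷ T

Dipole fields scale as 1/r³ in the far field; the geometry is the same at both points.
B₂ = B₁ · (r₁/r₂)³ = 1.70×10⁻⁶ · (0.0598/0.0897)³.
(r₁/r₂)³ = (0.6667)³ = 0.2963.
B₂ ≈ 5.037×10⁻⁷ T.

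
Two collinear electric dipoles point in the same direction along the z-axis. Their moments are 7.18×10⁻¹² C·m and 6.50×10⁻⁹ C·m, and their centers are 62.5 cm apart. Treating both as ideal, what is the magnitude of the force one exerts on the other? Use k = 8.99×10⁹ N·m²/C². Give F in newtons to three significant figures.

F ≈ 1.65×10⁻⁸ N

On-axis field of dipole 1 at distance r: E = 2kp₁/r³. Force on dipole 2 is F = p₂·dE/dr (gradient along axis).
dE/dr = −6kp₁/r⁴, so |F| = 6kp₁p₂/r⁴ (attractive for aligned moments).
F = 6(8.99×10⁹)(7.18×10⁻¹²)(6.50×10⁻⁹)/(0.625)⁴ = 1.650×10⁻⁸ N.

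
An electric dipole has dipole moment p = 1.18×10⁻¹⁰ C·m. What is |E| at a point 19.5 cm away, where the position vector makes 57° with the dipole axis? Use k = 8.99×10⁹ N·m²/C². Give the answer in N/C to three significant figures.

At angle θ the dipole field magnitude is E = (kp/r³)·√(1 + 3cos²θ).
kp/r³ = (8.99×10⁹)(1.18×10⁻¹⁰) / (0.195)³ = 143.1 N/C.
√(1 + 3cos²57°) = √(1 + 3·0.2966) = √1.8899 ≈ 1.3747.
E ≈ 143.1 × 1.375 = 196.7 N/C.

E ≈ 197 N/C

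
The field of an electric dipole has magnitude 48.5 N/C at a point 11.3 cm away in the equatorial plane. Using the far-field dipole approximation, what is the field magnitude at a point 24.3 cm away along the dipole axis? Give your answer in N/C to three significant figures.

E ≈ 9.75 N/C

Dipole fields scale as 1/r³ in the far field.
The axial field is twice the equatorial field at the same r, so the geometry factor is 2/1.
E₂ = E₁ · (2/1) · (r₁/r₂)³ = 48.5 · 2 · (11.3/24.3)³.
(r₁/r₂)³ = (0.465)³ = 0.1006.
E₂ ≈ 9.754 N/C.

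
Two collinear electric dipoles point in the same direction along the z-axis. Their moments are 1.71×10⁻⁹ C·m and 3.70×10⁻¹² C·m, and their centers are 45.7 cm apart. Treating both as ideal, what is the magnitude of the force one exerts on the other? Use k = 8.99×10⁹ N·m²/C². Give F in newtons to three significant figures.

On-axis field of dipole 1 at distance r: E = 2kp₁/r³. Force on dipole 2 is F = p₂·dE/dr (gradient along axis).
dE/dr = −6kp₁/r⁴, so |F| = 6kp₁p₂/r⁴ (attractive for aligned moments).
F = 6(8.99×10⁹)(1.71×10⁻⁹)(3.70×10⁻¹²)/(0.457)⁴ = 7.824×10⁻⁹ N.

F ≈ 7.82×10⁻⁹ N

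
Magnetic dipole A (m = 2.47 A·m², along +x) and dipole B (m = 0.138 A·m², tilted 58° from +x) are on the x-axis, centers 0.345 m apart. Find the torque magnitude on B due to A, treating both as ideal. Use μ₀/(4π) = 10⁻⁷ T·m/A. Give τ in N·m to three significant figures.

τ ≈ 1.41×10⁻⁶ N·m

Dipole B is on the axis of dipole A, so B₁ there is axial: B₁ = (μ₀/4π)·2m₁/r³ along +x.
B₁ = 2(10⁻⁷)(2.47)/(0.345)³ = 1.203×10⁻⁵ T.
τ = m₂ B₁ sinθ.
τ = (0.138)(1.203×10⁻⁵)·sin58° = 1.408×10⁻⁶ N·m.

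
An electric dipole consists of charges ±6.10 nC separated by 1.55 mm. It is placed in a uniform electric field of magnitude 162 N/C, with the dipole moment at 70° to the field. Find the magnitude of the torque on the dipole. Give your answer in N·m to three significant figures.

Dipole moment p = qd = (6.10×10⁻⁹ C)(0.00155 m) = 9.455×10⁻¹² C·m.
Torque on an electric dipole: τ = pE sinθ.
τ = (9.455×10⁻¹²)(162)·sin70° = 1.439×10⁻⁹ N·m.

τ ≈ 1.44×10⁻⁹ N·m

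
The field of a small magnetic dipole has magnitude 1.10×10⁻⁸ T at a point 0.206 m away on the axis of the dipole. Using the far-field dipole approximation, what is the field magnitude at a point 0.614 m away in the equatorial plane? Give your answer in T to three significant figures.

B ≈ 2.08×10⁻¹⁰ T

Dipole fields scale as 1/r³ in the far field.
The axial field is twice the equatorial field at the same r, so the geometry factor is 1/2.
B₂ = B₁ · (1/2) · (r₁/r₂)³ = 1.10×10⁻⁸ · 0.5 · (0.206/0.614)³.
(r₁/r₂)³ = (0.3355)³ = 0.03777.
B₂ ≈ 2.077×10⁻¹⁰ T.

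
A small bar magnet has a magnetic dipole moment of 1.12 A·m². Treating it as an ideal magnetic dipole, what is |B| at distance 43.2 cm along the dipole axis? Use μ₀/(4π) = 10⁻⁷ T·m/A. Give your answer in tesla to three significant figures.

B ≈ 2.78×10⁻⁶ T

On axis B = (μ₀/4π)·2m/r³.
B = 2·(10⁻⁷)·(1.12) / (0.432)³ = 2.778×10⁻⁶ T.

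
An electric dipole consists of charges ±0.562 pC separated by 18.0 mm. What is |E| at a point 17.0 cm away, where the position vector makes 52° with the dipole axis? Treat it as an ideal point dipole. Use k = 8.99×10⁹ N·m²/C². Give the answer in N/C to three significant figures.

E ≈ 0.0271 N/C

Dipole moment p = qd = (5.62×10⁻¹³ C)(0.0180 m) = 1.012×10⁻¹⁴ C·m.
At angle θ the dipole field magnitude is E = (kp/r³)·√(1 + 3cos²θ).
kp/r³ = (8.99×10⁹)(1.012×10⁻¹⁴) / (0.170)³ = 0.01852 N/C.
√(1 + 3cos²52°) = √(1 + 3·0.3790) = √2.1371 ≈ 1.4619.
E ≈ 0.01852 × 1.462 = 0.02707 N/C.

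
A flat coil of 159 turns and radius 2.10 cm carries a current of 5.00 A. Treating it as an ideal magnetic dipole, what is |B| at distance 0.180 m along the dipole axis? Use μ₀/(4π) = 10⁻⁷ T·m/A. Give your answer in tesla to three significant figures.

B ≈ 3.78×10⁻⁵ T

m = NIA = NIπa² = 159·(5.00)·π·(0.0210)² = 1.101 A·m².
On axis B = (μ₀/4π)·2m/r³.
B = 2·(10⁻⁷)·(1.101) / (0.180)³ = 3.776×10⁻⁵ T.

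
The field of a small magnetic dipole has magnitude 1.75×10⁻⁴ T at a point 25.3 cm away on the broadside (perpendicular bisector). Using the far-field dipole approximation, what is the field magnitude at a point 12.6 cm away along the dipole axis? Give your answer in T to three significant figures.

Dipole fields scale as 1/r³ in the far field.
The axial field is twice the equatorial field at the same r, so the geometry factor is 2/1.
B₂ = B₁ · (2/1) · (r₁/r₂)³ = 1.75×10⁻⁴ · 2 · (25.3/12.6)³.
(r₁/r₂)³ = (2.008)³ = 8.096.
B₂ ≈ 0.002833 T.

B ≈ 0.00283 T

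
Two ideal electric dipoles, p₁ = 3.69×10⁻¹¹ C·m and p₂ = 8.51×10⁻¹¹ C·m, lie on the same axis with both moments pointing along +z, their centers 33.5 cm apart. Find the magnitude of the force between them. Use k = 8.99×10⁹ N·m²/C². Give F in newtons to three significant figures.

On-axis field of dipole 1 at distance r: E = 2kp₁/r³. Force on dipole 2 is F = p₂·dE/dr (gradient along axis).
dE/dr = −6kp₁/r⁴, so |F| = 6kp₁p₂/r⁴ (attractive for aligned moments).
F = 6(8.99×10⁹)(3.69×10⁻¹¹)(8.51×10⁻¹¹)/(0.335)⁴ = 1.345×10⁻⁸ N.

F ≈ 1.34×10⁻⁸ N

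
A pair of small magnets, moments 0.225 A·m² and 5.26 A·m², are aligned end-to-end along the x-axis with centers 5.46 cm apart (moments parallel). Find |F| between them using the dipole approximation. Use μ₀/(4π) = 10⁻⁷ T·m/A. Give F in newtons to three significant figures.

On-axis B of dipole 1: B = (μ₀/4π)·2m₁/r³. Force on dipole 2: F = m₂·dB/dr.
dB/dr = −(μ₀/4π)·6m₁/r⁴, so |F| = (μ₀/4π)·6m₁m₂/r⁴.
F = 6(10⁻⁷)(0.225)(5.26)/(0.0546)⁴ = 0.07990 N.

F ≈ 0.0799 N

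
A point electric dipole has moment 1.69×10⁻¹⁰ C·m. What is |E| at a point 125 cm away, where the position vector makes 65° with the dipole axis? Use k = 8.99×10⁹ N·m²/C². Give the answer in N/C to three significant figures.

At angle θ the dipole field magnitude is E = (kp/r³)·√(1 + 3cos²θ).
kp/r³ = (8.99×10⁹)(1.69×10⁻¹⁰) / (1.25)³ = 0.7779 N/C.
√(1 + 3cos²65°) = √(1 + 3·0.1786) = √1.5358 ≈ 1.2393.
E ≈ 0.7779 × 1.239 = 0.9640 N/C.

E ≈ 0.964 N/C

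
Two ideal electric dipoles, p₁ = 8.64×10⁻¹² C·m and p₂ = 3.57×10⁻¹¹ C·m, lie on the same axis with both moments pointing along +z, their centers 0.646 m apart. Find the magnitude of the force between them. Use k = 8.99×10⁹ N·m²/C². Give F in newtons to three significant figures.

F ≈ 9.55×10⁻¹¹ N

On-axis field of dipole 1 at distance r: E = 2kp₁/r³. Force on dipole 2 is F = p₂·dE/dr (gradient along axis).
dE/dr = −6kp₁/r⁴, so |F| = 6kp₁p₂/r⁴ (attractive for aligned moments).
F = 6(8.99×10⁹)(8.64×10⁻¹²)(3.57×10⁻¹¹)/(0.646)⁴ = 9.554×10⁻¹¹ N.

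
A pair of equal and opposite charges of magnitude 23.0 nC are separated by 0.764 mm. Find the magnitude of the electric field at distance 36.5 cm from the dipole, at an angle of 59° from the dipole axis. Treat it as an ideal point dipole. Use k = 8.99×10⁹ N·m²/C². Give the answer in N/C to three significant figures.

E ≈ 4.35 N/C

Dipole moment p = qd = (2.30×10⁻⁸ C)(7.64×10⁻⁴ m) = 1.757×10⁻¹¹ C·m.
At angle θ the dipole field magnitude is E = (kp/r³)·√(1 + 3cos²θ).
kp/r³ = (8.99×10⁹)(1.757×10⁻¹¹) / (0.365)³ = 3.248 N/C.
√(1 + 3cos²59°) = √(1 + 3·0.2653) = √1.7958 ≈ 1.3401.
E ≈ 3.248 × 1.340 = 4.353 N/C.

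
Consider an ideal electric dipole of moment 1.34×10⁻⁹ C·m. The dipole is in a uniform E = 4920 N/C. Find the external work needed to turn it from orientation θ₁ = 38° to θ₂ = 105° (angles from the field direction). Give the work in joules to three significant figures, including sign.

W_ext = ΔU = U(θ₂) − U(θ₁) = −pE cosθ₂ − (−pE cosθ₁) = pE(cosθ₁ − cosθ₂).
W = (1.34×10⁻⁹)(4920)·(cos38° − cos105°) = (6.593×10⁻⁶)·(+1.0468) = 6.902×10⁻⁶ J.

W ≈ 6.90×10⁻⁶ J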